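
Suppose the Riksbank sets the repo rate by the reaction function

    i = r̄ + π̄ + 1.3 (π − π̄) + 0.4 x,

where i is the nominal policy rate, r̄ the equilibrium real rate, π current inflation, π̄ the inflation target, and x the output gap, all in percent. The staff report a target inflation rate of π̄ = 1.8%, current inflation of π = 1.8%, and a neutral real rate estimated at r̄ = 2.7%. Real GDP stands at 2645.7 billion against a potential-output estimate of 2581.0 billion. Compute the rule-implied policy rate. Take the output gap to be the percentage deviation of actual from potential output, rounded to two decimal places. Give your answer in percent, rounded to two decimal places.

Output gap = 100 × (2645.7 − 2581.0) / 2581.0 = 2.51%.
i = 2.70 + 1.80 + 1.3 × (1.80 − 1.80) + 0.4 × 2.51
   = 2.70 + 1.8 + 0 + 1.004 = 5.50

5.50%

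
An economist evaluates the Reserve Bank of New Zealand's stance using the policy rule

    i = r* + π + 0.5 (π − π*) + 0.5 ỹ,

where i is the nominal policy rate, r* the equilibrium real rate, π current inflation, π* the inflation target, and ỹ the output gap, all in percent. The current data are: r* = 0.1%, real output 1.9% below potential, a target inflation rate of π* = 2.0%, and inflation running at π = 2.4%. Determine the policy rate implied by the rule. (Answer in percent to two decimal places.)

1.75%

Output 1.9% below potential → ỹ = -1.9.
i = 0.1 + 2.4 + 0.5 × (2.4 − 2.0) + 0.5 × (-1.9)
   = 0.1 + 2.4 + 0.2 − 0.95 = 1.75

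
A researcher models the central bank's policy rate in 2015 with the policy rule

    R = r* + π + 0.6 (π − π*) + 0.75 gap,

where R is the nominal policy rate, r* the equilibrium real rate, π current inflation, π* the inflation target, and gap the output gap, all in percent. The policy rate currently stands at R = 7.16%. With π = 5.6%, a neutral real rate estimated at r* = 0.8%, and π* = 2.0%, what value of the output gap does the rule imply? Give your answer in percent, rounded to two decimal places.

-1.87%

0.75 gap = 7.16 − 0.8 − 5.6 − 0.6 × (5.6 − 2.0) = -1.4
gap = -1.4 / 0.75 = -1.87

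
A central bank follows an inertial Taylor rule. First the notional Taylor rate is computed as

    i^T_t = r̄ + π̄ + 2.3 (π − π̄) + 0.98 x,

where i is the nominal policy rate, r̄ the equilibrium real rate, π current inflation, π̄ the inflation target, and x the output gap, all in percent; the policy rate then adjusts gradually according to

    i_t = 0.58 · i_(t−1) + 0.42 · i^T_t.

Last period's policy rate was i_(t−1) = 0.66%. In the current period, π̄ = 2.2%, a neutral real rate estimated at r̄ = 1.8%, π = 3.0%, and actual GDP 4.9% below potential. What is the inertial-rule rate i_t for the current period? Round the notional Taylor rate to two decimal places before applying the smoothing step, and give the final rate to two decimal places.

0.82%

Output 4.9% below potential → x = -4.9.
i^T_t = 1.8 + 2.2 + 2.3 × (3.0 − 2.2) + 0.98 × (-4.9)
   = 1.8 + 2.2 + 1.84 − 4.802 = 1.04
i_t = 0.58 × 0.66 + 0.42 × 1.04 = 0.3828 + 0.4368 = 0.82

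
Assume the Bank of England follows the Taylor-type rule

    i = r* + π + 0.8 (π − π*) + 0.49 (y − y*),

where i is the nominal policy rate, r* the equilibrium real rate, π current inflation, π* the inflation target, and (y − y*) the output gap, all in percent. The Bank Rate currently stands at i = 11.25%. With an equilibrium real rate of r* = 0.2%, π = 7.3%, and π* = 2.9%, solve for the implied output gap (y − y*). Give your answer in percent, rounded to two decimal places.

0.47%

0.49 (y − y*) = 11.25 − 0.2 − 7.3 − 0.8 × (7.3 − 2.9) = 0.23
(y − y*) = 0.23 / 0.49 = 0.47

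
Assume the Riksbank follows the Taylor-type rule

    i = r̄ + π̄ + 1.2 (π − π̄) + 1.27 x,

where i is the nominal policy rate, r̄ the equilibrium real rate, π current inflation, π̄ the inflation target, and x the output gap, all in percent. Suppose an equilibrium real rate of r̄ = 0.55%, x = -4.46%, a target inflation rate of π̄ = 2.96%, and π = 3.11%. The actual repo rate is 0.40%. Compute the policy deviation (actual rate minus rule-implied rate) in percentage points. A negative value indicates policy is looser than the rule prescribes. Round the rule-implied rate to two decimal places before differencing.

2.37 pp

i = 0.55 + 2.96 + 1.2 × (3.11 − 2.96) + 1.27 × (-4.46)
   = 0.55 + 2.96 + 0.18 − 5.6642 = -1.97
Deviation = 0.40 − (-1.97) = 2.37 pp.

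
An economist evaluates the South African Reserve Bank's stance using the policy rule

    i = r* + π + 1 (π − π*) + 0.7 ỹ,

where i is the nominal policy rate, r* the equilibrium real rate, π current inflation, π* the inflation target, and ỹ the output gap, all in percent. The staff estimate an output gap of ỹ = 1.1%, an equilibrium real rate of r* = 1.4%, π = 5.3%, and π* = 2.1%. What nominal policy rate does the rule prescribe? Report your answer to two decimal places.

10.67%

i = 1.4 + 5.3 + 1 × (5.3 − 2.1) + 0.7 × 1.1
   = 1.4 + 5.3 + 3.2 + 0.77 = 10.67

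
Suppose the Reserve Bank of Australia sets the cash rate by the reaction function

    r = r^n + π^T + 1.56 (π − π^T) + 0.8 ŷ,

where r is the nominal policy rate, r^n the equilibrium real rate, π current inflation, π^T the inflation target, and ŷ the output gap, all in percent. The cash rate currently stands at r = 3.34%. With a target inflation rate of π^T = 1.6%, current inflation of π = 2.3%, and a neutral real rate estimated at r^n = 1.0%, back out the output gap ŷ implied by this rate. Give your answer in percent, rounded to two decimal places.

-0.44%

0.8 ŷ = 3.34 − 1.0 − 1.6 − 1.56 × (2.3 − 1.6) = -0.352
ŷ = -0.352 / 0.8 = -0.44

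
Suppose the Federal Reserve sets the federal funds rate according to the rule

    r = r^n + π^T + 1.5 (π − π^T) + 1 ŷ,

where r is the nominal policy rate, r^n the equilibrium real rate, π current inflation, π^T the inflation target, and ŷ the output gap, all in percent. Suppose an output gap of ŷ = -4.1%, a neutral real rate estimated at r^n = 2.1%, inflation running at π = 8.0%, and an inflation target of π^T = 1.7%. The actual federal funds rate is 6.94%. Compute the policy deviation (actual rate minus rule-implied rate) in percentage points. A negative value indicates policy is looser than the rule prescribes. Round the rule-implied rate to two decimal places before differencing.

r = 2.1 + 1.7 + 1.5 × (8.0 − 1.7) + 1 × (-4.1)
   = 2.1 + 1.7 + 9.45 − 4.1 = 9.15
Deviation = 6.94 − 9.15 = -2.21 pp.

-2.21 pp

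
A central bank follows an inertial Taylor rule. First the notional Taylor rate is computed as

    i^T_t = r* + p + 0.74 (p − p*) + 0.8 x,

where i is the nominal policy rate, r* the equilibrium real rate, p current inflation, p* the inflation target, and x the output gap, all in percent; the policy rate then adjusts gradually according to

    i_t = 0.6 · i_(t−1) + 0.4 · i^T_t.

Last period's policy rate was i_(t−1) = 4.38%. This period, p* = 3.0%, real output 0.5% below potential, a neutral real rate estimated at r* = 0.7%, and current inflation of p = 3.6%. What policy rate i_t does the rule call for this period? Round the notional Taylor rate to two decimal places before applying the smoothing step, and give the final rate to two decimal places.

Output 0.5% below potential → x = -0.5.
i^T_t = 0.7 + 3.6 + 0.74 × (3.6 − 3.0) + 0.8 × (-0.5)
   = 0.7 + 3.6 + 0.444 − 0.4 = 4.34
i_t = 0.6 × 4.38 + 0.4 × 4.34 = 2.628 + 1.736 = 4.36

4.36%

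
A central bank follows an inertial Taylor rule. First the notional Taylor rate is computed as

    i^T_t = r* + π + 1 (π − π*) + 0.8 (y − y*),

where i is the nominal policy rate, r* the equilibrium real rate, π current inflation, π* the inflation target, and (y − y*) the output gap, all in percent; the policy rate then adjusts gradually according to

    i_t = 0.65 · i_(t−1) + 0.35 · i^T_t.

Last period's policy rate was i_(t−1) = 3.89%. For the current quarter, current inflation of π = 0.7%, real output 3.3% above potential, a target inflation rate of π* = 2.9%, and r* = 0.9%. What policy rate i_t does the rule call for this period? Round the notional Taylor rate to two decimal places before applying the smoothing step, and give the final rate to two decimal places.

3.24%

Output 3.3% above potential → (y − y*) = 3.3.
i^T_t = 0.9 + 0.7 + 1 × (0.7 − 2.9) + 0.8 × 3.3
   = 0.9 + 0.7 − 2.2 + 2.64 = 2.04
i_t = 0.65 × 3.89 + 0.35 × 2.04 = 2.5285 + 0.714 = 3.24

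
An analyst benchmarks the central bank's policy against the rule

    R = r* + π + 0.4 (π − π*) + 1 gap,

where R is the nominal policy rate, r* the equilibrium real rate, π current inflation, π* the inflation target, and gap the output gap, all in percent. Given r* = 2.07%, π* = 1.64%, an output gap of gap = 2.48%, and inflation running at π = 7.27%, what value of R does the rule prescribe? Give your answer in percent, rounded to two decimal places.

R = 2.07 + 7.27 + 0.4 × (7.27 − 1.64) + 1 × 2.48
   = 2.07 + 7.27 + 2.252 + 2.48 = 14.07

14.07%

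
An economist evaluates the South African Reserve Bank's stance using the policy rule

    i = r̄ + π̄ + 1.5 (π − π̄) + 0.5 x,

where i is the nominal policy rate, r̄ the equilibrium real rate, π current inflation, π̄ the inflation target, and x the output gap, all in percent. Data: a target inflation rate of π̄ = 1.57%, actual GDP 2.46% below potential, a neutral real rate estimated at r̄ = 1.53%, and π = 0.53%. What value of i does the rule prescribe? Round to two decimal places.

Output 2.46% below potential → x = -2.46.
i = 1.53 + 1.57 + 1.5 × (0.53 − 1.57) + 0.5 × (-2.46)
   = 1.53 + 1.57 − 1.56 − 1.23 = 0.31

0.31%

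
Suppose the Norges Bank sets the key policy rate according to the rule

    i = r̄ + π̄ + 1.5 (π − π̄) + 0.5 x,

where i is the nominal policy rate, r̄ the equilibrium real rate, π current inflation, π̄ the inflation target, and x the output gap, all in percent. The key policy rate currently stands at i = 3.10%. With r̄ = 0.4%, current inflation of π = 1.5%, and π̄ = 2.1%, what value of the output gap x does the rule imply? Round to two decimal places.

3.00%

0.5 x = 3.10 − 0.4 − 2.1 − 1.5 × (1.5 − 2.1) = 1.5
x = 1.5 / 0.5 = 3.00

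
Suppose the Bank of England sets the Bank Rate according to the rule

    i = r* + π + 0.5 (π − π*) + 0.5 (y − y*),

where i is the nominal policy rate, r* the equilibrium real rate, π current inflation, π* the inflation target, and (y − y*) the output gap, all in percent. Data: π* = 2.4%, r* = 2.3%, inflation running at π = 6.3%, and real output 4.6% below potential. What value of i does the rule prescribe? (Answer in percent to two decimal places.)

Output 4.6% below potential → (y − y*) = -4.6.
i = 2.3 + 6.3 + 0.5 × (6.3 − 2.4) + 0.5 × (-4.6)
   = 2.3 + 6.3 + 1.95 − 2.3 = 8.25

8.25%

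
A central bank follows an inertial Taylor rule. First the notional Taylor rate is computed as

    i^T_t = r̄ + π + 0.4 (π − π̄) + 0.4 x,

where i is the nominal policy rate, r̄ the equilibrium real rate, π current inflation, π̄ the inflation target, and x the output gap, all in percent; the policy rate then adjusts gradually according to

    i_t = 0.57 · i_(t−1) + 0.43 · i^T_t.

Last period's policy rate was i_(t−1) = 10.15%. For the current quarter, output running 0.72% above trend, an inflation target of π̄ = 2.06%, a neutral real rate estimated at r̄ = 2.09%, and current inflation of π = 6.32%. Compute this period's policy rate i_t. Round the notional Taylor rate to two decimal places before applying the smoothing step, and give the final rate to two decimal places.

Output 0.72% above potential → x = 0.72.
i^T_t = 2.09 + 6.32 + 0.4 × (6.32 − 2.06) + 0.4 × 0.72
   = 2.09 + 6.32 + 1.704 + 0.288 = 10.40
i_t = 0.57 × 10.15 + 0.43 × 10.40 = 5.7855 + 4.472 = 10.26

10.26%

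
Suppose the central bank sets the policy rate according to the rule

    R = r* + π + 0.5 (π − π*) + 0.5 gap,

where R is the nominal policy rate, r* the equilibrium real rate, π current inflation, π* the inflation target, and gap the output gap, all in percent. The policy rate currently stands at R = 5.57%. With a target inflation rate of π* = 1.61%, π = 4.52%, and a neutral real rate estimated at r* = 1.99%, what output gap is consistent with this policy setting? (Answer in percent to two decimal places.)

-4.79%

0.5 gap = 5.57 − 1.99 − 4.52 − 0.5 × (4.52 − 1.61) = -2.395
gap = -2.395 / 0.5 = -4.79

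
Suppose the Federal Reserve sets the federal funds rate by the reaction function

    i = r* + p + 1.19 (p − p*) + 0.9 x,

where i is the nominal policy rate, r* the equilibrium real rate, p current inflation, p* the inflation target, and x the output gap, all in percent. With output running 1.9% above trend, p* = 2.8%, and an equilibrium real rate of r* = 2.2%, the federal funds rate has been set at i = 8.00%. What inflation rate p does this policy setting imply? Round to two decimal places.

Output 1.9% above potential → x = 1.9.
Collecting p: i = r* + (1 + 1.19) p − 1.19 p* + 0.9 x
2.19 p = 8.00 − 2.2 + 1.19 × 2.8 − 0.9 × 1.9 = 7.422
p = 7.422 / 2.19 = 3.39

3.39%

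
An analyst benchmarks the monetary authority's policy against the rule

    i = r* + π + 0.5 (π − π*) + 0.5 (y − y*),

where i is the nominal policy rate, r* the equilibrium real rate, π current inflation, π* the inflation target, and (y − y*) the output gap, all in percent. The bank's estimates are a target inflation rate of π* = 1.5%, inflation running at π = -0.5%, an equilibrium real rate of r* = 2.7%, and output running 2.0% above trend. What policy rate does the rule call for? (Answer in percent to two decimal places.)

2.20%

Output 2.0% above potential → (y − y*) = 2.0.
i = 2.7 + (-0.5) + 0.5 × (-0.5 − 1.5) + 0.5 × 2.0
   = 2.7 − 0.5 − 1 + 1 = 2.20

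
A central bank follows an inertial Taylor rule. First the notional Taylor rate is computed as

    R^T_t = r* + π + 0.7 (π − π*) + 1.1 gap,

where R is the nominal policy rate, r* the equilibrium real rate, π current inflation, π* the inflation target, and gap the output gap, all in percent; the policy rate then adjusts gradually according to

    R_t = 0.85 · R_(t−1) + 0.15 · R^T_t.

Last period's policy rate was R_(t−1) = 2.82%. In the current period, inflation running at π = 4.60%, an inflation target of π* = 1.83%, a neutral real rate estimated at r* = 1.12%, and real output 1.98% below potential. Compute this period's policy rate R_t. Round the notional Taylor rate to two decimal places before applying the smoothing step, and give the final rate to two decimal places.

3.22%

Output 1.98% below potential → gap = -1.98.
R^T_t = 1.12 + 4.60 + 0.7 × (4.60 − 1.83) + 1.1 × (-1.98)
   = 1.12 + 4.6 + 1.939 − 2.178 = 5.48
R_t = 0.85 × 2.82 + 0.15 × 5.48 = 2.397 + 0.822 = 3.22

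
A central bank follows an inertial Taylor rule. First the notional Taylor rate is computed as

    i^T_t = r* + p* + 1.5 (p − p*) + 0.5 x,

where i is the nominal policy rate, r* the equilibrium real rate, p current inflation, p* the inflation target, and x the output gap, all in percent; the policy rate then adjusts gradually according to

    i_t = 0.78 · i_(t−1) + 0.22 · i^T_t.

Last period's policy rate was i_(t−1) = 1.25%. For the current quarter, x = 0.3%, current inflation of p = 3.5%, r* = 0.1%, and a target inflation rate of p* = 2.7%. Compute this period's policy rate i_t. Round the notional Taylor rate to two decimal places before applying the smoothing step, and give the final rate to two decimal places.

1.89%

i^T_t = 0.1 + 2.7 + 1.5 × (3.5 − 2.7) + 0.5 × 0.3
   = 0.1 + 2.7 + 1.2 + 0.15 = 4.15
i_t = 0.78 × 1.25 + 0.22 × 4.15 = 0.975 + 0.913 = 1.89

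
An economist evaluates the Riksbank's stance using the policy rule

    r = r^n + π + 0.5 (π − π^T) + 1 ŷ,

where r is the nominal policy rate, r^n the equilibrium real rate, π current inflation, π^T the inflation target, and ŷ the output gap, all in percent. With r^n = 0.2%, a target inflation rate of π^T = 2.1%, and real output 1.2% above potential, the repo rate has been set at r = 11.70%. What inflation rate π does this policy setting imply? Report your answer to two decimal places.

7.57%

Output 1.2% above potential → ŷ = 1.2.
Collecting π: r = r^n + (1 + 0.5) π − 0.5 π^T + 1 ŷ
1.5 π = 11.70 − 0.2 + 0.5 × 2.1 − 1 × 1.2 = 11.35
π = 11.35 / 1.5 = 7.57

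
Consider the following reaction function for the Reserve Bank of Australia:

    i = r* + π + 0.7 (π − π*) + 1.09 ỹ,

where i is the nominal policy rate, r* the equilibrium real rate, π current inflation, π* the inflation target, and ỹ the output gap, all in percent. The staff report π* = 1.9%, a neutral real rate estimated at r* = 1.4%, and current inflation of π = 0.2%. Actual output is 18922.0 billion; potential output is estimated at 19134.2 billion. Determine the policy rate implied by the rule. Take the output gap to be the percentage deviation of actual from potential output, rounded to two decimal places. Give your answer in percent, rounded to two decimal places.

Output gap = 100 × (18922.0 − 19134.2) / 19134.2 = -1.11%.
i = 1.40 + 0.20 + 0.7 × (0.20 − 1.90) + 1.09 × (-1.11)
   = 1.40 + 0.2 − 1.19 − 1.2099 = -0.80

-0.80%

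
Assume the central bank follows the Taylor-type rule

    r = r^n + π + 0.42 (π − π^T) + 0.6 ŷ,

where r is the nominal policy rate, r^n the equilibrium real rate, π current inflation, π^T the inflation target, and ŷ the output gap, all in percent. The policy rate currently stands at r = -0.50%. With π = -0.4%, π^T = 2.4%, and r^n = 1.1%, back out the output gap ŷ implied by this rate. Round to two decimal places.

0.6 ŷ = -0.50 − 1.1 − (-0.4) − 0.42 × ((-0.4) − 2.4) = -0.024
ŷ = -0.024 / 0.6 = -0.04

-0.04%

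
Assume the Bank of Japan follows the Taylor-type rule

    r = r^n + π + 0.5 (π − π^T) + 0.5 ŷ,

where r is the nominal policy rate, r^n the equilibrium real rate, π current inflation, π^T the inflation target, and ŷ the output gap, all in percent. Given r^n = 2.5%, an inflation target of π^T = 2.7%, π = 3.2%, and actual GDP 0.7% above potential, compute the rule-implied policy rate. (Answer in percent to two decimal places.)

6.30%

Output 0.7% above potential → ŷ = 0.7.
r = 2.5 + 3.2 + 0.5 × (3.2 − 2.7) + 0.5 × 0.7
   = 2.5 + 3.2 + 0.25 + 0.35 = 6.30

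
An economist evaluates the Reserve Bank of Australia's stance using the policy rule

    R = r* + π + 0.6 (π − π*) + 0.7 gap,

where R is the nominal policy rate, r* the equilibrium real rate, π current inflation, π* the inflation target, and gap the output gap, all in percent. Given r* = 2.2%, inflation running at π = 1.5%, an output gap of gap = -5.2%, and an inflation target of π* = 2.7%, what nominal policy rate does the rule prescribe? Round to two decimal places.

R = 2.2 + 1.5 + 0.6 × (1.5 − 2.7) + 0.7 × (-5.2)
   = 2.2 + 1.5 − 0.72 − 3.64 = -0.66

-0.66%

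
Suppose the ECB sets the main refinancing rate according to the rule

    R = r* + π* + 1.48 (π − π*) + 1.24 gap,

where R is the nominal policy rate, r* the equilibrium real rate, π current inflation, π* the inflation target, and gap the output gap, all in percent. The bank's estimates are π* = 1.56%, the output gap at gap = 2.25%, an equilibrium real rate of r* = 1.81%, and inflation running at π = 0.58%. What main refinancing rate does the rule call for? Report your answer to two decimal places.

4.71%

R = 1.81 + 1.56 + 1.48 × (0.58 − 1.56) + 1.24 × 2.25
   = 1.81 + 1.56 − 1.4504 + 2.79 = 4.71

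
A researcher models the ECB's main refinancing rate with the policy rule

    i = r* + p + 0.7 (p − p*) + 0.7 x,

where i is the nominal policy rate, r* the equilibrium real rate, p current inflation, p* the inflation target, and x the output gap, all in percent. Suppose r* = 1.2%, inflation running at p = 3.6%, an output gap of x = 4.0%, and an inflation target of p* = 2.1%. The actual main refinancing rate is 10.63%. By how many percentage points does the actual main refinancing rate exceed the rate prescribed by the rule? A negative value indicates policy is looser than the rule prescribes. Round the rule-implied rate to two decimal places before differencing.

1.98 pp

i = 1.2 + 3.6 + 0.7 × (3.6 − 2.1) + 0.7 × 4.0
   = 1.2 + 3.6 + 1.05 + 2.8 = 8.65
Deviation = 10.63 − 8.65 = 1.98 pp.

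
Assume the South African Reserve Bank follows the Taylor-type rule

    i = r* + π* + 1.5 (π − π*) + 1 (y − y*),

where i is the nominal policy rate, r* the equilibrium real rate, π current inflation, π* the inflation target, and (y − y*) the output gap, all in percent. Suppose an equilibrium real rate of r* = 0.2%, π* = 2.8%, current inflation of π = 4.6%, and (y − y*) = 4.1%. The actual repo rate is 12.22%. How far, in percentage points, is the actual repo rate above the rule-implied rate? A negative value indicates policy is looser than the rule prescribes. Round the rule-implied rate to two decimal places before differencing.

2.42 pp

i = 0.2 + 2.8 + 1.5 × (4.6 − 2.8) + 1 × 4.1
   = 0.2 + 2.8 + 2.7 + 4.1 = 9.80
Deviation = 12.22 − 9.80 = 2.42 pp.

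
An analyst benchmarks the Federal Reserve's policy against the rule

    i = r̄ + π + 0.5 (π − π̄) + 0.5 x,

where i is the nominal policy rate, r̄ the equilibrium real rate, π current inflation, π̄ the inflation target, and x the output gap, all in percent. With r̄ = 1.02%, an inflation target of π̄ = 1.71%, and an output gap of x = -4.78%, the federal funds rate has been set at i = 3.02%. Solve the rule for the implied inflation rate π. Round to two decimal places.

3.50%

Collecting π: i = r̄ + (1 + 0.5) π − 0.5 π̄ + 0.5 x
1.5 π = 3.02 − 1.02 + 0.5 × 1.71 − 0.5 × (-4.78) = 5.245
π = 5.245 / 1.5 = 3.50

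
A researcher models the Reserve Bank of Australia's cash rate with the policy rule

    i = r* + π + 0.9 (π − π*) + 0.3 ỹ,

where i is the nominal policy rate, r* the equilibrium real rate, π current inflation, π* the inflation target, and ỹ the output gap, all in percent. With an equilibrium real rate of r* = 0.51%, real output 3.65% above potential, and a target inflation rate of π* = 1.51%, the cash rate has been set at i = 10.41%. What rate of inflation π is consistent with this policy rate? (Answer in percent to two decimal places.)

5.35%

Output 3.65% above potential → ỹ = 3.65.
Collecting π: i = r* + (1 + 0.9) π − 0.9 π* + 0.3 ỹ
1.9 π = 10.41 − 0.51 + 0.9 × 1.51 − 0.3 × 3.65 = 10.164
π = 10.164 / 1.9 = 5.35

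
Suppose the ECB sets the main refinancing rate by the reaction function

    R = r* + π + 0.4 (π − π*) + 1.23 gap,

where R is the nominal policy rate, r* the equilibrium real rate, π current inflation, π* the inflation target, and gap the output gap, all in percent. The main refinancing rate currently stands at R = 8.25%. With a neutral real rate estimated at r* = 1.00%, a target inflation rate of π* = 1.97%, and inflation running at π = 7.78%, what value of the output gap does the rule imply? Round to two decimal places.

1.23 gap = 8.25 − 1.00 − 7.78 − 0.4 × (7.78 − 1.97) = -2.854
gap = -2.854 / 1.23 = -2.32

-2.32%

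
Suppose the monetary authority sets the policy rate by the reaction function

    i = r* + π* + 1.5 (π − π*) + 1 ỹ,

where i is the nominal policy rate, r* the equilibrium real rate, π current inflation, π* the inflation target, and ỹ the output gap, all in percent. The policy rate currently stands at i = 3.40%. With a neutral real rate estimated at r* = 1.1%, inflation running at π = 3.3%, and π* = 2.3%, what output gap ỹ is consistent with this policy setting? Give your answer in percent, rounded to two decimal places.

-1.50%

1 ỹ = 3.40 − 1.1 − 2.3 − 1.5 × (3.3 − 2.3) = -1.5
ỹ = -1.5 / 1 = -1.50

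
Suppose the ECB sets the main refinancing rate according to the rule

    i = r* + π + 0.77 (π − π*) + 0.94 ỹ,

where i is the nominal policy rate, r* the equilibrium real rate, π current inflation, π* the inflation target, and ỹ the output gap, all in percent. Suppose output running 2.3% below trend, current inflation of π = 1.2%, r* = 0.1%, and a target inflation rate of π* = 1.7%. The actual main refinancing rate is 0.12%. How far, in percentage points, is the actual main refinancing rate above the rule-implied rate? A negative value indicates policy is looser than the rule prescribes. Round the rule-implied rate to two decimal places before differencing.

Output 2.3% below potential → ỹ = -2.3.
i = 0.1 + 1.2 + 0.77 × (1.2 − 1.7) + 0.94 × (-2.3)
   = 0.1 + 1.2 − 0.385 − 2.162 = -1.25
Deviation = 0.12 − (-1.25) = 1.37 pp.

1.37 pp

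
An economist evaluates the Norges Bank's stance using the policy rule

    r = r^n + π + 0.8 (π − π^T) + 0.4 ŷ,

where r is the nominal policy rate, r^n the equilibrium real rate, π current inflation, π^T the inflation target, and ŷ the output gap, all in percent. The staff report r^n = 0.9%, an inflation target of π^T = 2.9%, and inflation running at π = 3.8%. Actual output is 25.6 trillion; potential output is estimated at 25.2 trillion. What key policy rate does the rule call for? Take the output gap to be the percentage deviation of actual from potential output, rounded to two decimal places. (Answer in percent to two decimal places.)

6.06%

Output gap = 100 × (25.6 − 25.2) / 25.2 = 1.59%.
r = 0.90 + 3.80 + 0.8 × (3.80 − 2.90) + 0.4 × 1.59
   = 0.90 + 3.8 + 0.72 + 0.636 = 6.06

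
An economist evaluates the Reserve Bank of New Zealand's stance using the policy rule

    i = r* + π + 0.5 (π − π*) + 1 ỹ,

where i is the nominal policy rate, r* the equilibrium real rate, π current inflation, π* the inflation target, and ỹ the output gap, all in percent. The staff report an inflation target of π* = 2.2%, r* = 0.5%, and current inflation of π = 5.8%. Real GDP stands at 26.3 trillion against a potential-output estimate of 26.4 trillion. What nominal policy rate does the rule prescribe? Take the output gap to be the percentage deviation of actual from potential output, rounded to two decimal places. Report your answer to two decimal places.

7.72%

Output gap = 100 × (26.3 − 26.4) / 26.4 = -0.38%.
i = 0.50 + 5.80 + 0.5 × (5.80 − 2.20) + 1 × (-0.38)
   = 0.50 + 5.8 + 1.8 − 0.38 = 7.72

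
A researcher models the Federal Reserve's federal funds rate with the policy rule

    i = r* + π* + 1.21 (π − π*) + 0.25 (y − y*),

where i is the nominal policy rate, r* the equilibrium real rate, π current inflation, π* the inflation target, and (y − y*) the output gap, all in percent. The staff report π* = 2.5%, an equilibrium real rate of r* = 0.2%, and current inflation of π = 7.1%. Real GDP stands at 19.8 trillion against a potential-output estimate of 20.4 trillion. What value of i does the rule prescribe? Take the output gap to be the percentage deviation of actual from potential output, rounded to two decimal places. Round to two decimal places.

Output gap = 100 × (19.8 − 20.4) / 20.4 = -2.94%.
i = 0.20 + 2.50 + 1.21 × (7.10 − 2.50) + 0.25 × (-2.94)
   = 0.20 + 2.5 + 5.566 − 0.735 = 7.53

7.53%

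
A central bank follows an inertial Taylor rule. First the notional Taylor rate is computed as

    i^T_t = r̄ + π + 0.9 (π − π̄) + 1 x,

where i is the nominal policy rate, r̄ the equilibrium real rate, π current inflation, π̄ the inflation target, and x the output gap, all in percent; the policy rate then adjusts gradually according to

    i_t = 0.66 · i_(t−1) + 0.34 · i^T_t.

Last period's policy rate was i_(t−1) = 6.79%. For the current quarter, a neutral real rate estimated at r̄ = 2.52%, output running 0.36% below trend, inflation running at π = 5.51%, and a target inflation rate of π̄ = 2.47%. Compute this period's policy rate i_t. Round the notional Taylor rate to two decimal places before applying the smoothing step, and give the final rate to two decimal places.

Output 0.36% below potential → x = -0.36.
i^T_t = 2.52 + 5.51 + 0.9 × (5.51 − 2.47) + 1 × (-0.36)
   = 2.52 + 5.51 + 2.736 − 0.36 = 10.41
i_t = 0.66 × 6.79 + 0.34 × 10.41 = 4.4814 + 3.5394 = 8.02

8.02%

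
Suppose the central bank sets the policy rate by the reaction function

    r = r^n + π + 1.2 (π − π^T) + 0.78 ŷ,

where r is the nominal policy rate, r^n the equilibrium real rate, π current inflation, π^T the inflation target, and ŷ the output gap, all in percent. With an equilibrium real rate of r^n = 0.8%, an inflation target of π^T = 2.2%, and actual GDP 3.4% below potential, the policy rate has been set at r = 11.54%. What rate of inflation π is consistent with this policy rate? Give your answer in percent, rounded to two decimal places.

7.29%

Output 3.4% below potential → ŷ = -3.4.
Collecting π: r = r^n + (1 + 1.2) π − 1.2 π^T + 0.78 ŷ
2.2 π = 11.54 − 0.8 + 1.2 × 2.2 − 0.78 × (-3.4) = 16.032
π = 16.032 / 2.2 = 7.29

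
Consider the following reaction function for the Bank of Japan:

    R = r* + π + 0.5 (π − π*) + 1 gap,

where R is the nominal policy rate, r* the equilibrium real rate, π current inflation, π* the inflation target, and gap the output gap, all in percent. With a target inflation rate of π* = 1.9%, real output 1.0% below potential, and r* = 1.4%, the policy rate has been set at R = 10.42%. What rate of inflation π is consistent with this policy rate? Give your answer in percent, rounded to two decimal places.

Output 1.0% below potential → gap = -1.0.
Collecting π: R = r* + (1 + 0.5) π − 0.5 π* + 1 gap
1.5 π = 10.42 − 1.4 + 0.5 × 1.9 − 1 × (-1.0) = 10.97
π = 10.97 / 1.5 = 7.31

7.31%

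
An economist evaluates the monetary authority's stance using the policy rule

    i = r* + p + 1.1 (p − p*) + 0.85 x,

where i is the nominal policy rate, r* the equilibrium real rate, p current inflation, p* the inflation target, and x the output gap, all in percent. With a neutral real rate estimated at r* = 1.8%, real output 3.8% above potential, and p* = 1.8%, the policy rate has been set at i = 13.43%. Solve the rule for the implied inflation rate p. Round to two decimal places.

Output 3.8% above potential → x = 3.8.
Collecting p: i = r* + (1 + 1.1) p − 1.1 p* + 0.85 x
2.1 p = 13.43 − 1.8 + 1.1 × 1.8 − 0.85 × 3.8 = 10.38
p = 10.38 / 2.1 = 4.94

4.94%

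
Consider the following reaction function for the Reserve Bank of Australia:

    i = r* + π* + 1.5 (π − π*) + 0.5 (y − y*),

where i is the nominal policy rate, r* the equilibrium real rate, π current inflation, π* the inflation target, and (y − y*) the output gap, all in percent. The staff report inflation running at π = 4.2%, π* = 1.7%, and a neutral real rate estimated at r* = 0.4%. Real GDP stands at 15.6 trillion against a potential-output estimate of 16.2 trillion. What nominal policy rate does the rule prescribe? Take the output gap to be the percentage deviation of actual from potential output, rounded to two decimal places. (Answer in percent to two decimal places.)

Output gap = 100 × (15.6 − 16.2) / 16.2 = -3.70%.
i = 0.40 + 1.70 + 1.5 × (4.20 − 1.70) + 0.5 × (-3.70)
   = 0.40 + 1.7 + 3.75 − 1.85 = 4.00

4.00%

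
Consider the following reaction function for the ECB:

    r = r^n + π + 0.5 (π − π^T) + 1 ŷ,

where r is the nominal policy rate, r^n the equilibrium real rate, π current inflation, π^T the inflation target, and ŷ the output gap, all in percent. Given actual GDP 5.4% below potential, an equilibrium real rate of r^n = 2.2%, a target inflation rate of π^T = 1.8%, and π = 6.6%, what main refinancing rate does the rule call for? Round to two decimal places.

Output 5.4% below potential → ŷ = -5.4.
r = 2.2 + 6.6 + 0.5 × (6.6 − 1.8) + 1 × (-5.4)
   = 2.2 + 6.6 + 2.4 − 5.4 = 5.80

5.80%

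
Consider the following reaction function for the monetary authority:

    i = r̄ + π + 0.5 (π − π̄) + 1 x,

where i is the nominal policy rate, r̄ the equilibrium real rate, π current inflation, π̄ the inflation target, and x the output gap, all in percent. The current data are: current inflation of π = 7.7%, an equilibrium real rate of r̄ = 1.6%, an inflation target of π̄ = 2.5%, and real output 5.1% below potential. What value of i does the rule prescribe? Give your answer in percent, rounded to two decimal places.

Output 5.1% below potential → x = -5.1.
i = 1.6 + 7.7 + 0.5 × (7.7 − 2.5) + 1 × (-5.1)
   = 1.6 + 7.7 + 2.6 − 5.1 = 6.80

6.80%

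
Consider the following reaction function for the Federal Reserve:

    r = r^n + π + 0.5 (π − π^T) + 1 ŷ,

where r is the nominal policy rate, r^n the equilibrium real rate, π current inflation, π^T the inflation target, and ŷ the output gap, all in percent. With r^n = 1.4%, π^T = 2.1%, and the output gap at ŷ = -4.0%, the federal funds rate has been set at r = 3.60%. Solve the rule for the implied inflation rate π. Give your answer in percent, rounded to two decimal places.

4.83%

Collecting π: r = r^n + (1 + 0.5) π − 0.5 π^T + 1 ŷ
1.5 π = 3.60 − 1.4 + 0.5 × 2.1 − 1 × (-4.0) = 7.25
π = 7.25 / 1.5 = 4.83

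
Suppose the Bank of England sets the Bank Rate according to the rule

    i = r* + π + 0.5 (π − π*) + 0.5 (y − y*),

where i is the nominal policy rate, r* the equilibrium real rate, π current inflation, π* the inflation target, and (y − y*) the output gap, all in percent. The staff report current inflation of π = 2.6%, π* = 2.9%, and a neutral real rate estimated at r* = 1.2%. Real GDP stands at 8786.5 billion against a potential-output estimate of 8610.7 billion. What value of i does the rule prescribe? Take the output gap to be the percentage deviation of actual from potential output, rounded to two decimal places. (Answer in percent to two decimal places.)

4.67%

Output gap = 100 × (8786.5 − 8610.7) / 8610.7 = 2.04%.
i = 1.20 + 2.60 + 0.5 × (2.60 − 2.90) + 0.5 × 2.04
   = 1.20 + 2.6 − 0.15 + 1.02 = 4.67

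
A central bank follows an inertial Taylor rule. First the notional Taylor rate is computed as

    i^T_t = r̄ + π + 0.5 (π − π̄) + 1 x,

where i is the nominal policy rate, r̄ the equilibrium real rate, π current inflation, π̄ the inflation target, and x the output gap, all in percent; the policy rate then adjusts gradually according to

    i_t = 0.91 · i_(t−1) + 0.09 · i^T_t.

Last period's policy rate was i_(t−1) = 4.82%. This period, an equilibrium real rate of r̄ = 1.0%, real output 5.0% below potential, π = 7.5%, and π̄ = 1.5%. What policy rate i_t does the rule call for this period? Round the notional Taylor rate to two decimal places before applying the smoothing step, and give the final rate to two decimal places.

Output 5.0% below potential → x = -5.0.
i^T_t = 1.0 + 7.5 + 0.5 × (7.5 − 1.5) + 1 × (-5.0)
   = 1.0 + 7.5 + 3 − 5 = 6.50
i_t = 0.91 × 4.82 + 0.09 × 6.50 = 4.3862 + 0.585 = 4.97

4.97%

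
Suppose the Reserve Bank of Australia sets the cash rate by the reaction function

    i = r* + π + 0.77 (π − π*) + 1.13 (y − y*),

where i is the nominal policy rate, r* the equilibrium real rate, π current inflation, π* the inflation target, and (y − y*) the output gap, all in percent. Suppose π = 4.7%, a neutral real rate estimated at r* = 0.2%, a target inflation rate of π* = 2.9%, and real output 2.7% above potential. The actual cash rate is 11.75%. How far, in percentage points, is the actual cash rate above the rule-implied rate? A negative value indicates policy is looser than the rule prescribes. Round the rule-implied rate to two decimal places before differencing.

2.41 pp

Output 2.7% above potential → (y − y*) = 2.7.
i = 0.2 + 4.7 + 0.77 × (4.7 − 2.9) + 1.13 × 2.7
   = 0.2 + 4.7 + 1.386 + 3.051 = 9.34
Deviation = 11.75 − 9.34 = 2.41 pp.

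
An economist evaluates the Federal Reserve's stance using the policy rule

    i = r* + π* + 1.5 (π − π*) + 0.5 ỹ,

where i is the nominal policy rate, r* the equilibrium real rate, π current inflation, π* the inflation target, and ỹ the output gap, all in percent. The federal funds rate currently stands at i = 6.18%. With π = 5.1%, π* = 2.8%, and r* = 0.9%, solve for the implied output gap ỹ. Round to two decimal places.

-1.94%

0.5 ỹ = 6.18 − 0.9 − 2.8 − 1.5 × (5.1 − 2.8) = -0.97
ỹ = -0.97 / 0.5 = -1.94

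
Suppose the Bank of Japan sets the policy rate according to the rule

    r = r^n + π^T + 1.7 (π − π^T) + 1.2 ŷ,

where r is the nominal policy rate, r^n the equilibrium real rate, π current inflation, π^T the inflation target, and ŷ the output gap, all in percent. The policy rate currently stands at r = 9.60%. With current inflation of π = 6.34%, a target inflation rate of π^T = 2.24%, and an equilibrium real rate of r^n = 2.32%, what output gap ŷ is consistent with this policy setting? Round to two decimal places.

-1.61%

1.2 ŷ = 9.60 − 2.32 − 2.24 − 1.7 × (6.34 − 2.24) = -1.93
ŷ = -1.93 / 1.2 = -1.61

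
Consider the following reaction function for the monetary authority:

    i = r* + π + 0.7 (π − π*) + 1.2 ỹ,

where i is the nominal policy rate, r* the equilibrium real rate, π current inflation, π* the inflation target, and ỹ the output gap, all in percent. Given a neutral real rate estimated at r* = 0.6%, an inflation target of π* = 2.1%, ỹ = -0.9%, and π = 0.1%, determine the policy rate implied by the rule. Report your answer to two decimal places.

i = 0.6 + 0.1 + 0.7 × (0.1 − 2.1) + 1.2 × (-0.9)
   = 0.6 + 0.1 − 1.4 − 1.08 = -1.78

-1.78%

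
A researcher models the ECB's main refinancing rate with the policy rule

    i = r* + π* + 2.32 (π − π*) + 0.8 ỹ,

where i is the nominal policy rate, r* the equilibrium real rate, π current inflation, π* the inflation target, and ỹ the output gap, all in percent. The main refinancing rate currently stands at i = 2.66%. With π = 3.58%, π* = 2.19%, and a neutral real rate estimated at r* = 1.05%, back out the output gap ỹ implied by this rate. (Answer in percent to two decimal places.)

0.8 ỹ = 2.66 − 1.05 − 2.19 − 2.32 × (3.58 − 2.19) = -3.8048
ỹ = -3.8048 / 0.8 = -4.76

-4.76%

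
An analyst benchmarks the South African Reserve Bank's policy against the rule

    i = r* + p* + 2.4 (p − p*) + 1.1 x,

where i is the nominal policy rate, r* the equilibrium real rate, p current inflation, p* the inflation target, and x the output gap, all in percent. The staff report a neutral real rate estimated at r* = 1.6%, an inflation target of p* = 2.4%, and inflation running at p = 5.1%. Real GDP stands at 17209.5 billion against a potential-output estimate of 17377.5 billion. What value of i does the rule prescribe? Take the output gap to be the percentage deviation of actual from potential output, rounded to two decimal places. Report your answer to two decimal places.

9.41%

Output gap = 100 × (17209.5 − 17377.5) / 17377.5 = -0.97%.
i = 1.60 + 2.40 + 2.4 × (5.10 − 2.40) + 1.1 × (-0.97)
   = 1.60 + 2.4 + 6.48 − 1.067 = 9.41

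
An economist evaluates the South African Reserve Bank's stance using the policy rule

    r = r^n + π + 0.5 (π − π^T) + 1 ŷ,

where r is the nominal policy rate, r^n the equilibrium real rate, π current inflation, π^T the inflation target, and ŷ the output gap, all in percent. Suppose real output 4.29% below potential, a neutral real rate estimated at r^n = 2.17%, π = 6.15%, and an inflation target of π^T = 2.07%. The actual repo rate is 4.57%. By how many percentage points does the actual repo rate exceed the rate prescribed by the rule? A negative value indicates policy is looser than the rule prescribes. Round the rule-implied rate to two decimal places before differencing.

-1.50 pp

Output 4.29% below potential → ŷ = -4.29.
r = 2.17 + 6.15 + 0.5 × (6.15 − 2.07) + 1 × (-4.29)
   = 2.17 + 6.15 + 2.04 − 4.29 = 6.07
Deviation = 4.57 − 6.07 = -1.50 pp.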